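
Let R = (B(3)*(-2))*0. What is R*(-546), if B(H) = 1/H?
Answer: 0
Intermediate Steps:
R = 0 (R = (-2/3)*0 = ((⅓)*(-2))*0 = -⅔*0 = 0)
R*(-546) = 0*(-546) = 0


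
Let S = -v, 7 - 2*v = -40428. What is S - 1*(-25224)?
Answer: 10013/2 ≈ 5006.5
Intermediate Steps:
v = 40435/2 (v = 7/2 - 1/2*(-40428) = 7/2 + 20214 = 40435/2 ≈ 20218.)
S = -40435/2 (S = -1*40435/2 = -40435/2 ≈ -20218.)
S - 1*(-25224) = -40435/2 - 1*(-25224) = -40435/2 + 25224 = 10013/2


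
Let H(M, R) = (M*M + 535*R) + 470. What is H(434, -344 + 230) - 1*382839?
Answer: -255003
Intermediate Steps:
H(M, R) = 470 + M² + 535*R (H(M, R) = (M² + 535*R) + 470 = 470 + M² + 535*R)
H(434, -344 + 230) - 1*382839 = (470 + 434² + 535*(-344 + 230)) - 1*382839 = (470 + 188356 + 535*(-114)) - 382839 = (470 + 188356 - 60990) - 382839 = 127836 - 382839 = -255003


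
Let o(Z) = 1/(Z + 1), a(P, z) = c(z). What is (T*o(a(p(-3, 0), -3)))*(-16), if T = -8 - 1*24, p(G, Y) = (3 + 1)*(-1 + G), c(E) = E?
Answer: -256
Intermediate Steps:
p(G, Y) = -4 + 4*G (p(G, Y) = 4*(-1 + G) = -4 + 4*G)
a(P, z) = z
o(Z) = 1/(1 + Z)
T = -32 (T = -8 - 24 = -32)
(T*o(a(p(-3, 0), -3)))*(-16) = -32/(1 - 3)*(-16) = -32/(-2)*(-16) = -32*(-1/2)*(-16) = 16*(-16) = -256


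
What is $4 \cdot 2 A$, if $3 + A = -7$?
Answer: $-80$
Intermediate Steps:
$A = -10$ ($A = -3 - 7 = -10$)
$4 \cdot 2 A = 4 \cdot 2 \left(-10\right) = 8 \left(-10\right) = -80$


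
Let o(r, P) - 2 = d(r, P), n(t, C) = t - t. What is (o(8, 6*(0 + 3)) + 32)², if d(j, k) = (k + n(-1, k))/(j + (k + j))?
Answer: 344569/289 ≈ 1192.3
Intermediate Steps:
n(t, C) = 0
d(j, k) = k/(k + 2*j) (d(j, k) = (k + 0)/(j + (k + j)) = k/(j + (j + k)) = k/(k + 2*j))
o(r, P) = 2 + P/(P + 2*r)
(o(8, 6*(0 + 3)) + 32)² = ((3*(6*(0 + 3)) + 4*8)/(6*(0 + 3) + 2*8) + 32)² = ((3*(6*3) + 32)/(6*3 + 16) + 32)² = ((3*18 + 32)/(18 + 16) + 32)² = ((54 + 32)/34 + 32)² = ((1/34)*86 + 32)² = (43/17 + 32)² = (587/17)² = 344569/289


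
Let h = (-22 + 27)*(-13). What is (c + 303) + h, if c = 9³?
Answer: 967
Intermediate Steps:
h = -65 (h = 5*(-13) = -65)
c = 729
(c + 303) + h = (729 + 303) - 65 = 1032 - 65 = 967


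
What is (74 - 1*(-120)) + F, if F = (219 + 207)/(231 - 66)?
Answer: 10812/55 ≈ 196.58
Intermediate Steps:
F = 142/55 (F = 426/165 = 426*(1/165) = 142/55 ≈ 2.5818)
(74 - 1*(-120)) + F = (74 - 1*(-120)) + 142/55 = (74 + 120) + 142/55 = 194 + 142/55 = 10812/55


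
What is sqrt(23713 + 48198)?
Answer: sqrt(71911) ≈ 268.16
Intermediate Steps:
sqrt(23713 + 48198) = sqrt(71911)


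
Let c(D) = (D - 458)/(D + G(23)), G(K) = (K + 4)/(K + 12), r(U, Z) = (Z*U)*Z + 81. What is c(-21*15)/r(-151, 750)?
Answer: -3865/133448819166 ≈ -2.8962e-8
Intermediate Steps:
r(U, Z) = 81 + U*Z² (r(U, Z) = (U*Z)*Z + 81 = U*Z² + 81 = 81 + U*Z²)
G(K) = (4 + K)/(12 + K)
c(D) = (-458 + D)/(27/35 + D) (c(D) = (D - 458)/(D + (4 + 23)/(12 + 23)) = (-458 + D)/(D + 27/35) = (-458 + D)/(27/35 + D))
c(-21*15)/r(-151, 750) = (35*(-458 - 21*15)/(27 + 35*(-21*15)))/(81 - 151*750²) = (35*(-458 - 315)/(27 + 35*(-315)))/(81 - 151*562500) = (35*(-773)/(27 - 11025))/(81 - 84937500) = (35*(-773)/(-10998))/(-84937419) = (35*(-1/10998)*(-773))*(-1/84937419) = (27055/10998)*(-1/84937419) = -3865/133448819166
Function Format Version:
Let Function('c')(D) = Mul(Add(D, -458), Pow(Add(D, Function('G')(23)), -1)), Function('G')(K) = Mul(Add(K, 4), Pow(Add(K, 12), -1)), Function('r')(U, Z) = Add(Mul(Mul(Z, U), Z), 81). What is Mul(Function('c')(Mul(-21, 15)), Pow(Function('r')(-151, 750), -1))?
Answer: Rational(-3865, 133448819166) ≈ -2.8962e-8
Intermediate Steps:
Function('r')(U, Z) = Add(81, Mul(U, Pow(Z, 2))) (Function('r')(U, Z) = Add(Mul(Mul(U, Z), Z), 81) = Add(Mul(U, Pow(Z, 2)), 81) = Add(81, Mul(U, Pow(Z, 2))))
Function('G')(K) = Mul(Pow(Add(12, K), -1), Add(4, K)) (Function('G')(K) = Mul(Add(4, K), Pow(Add(12, K), -1)) = Mul(Pow(Add(12, K), -1), Add(4, K)))
Function('c')(D) = Mul(Pow(Add(Rational(27, 35), D), -1), Add(-458, D)) (Function('c')(D) = Mul(Add(D, -458), Pow(Add(D, Mul(Pow(Add(12, 23), -1), Add(4, 23))), -1)) = Mul(Add(-458, D), Pow(Add(D, Mul(Pow(35, -1), 27)), -1)) = Mul(Add(-458, D), Pow(Add(D, Mul(Rational(1, 35), 27)), -1)) = Mul(Add(-458, D), Pow(Add(D, Rational(27, 35)), -1)) = Mul(Add(-458, D), Pow(Add(Rational(27, 35), D), -1)) = Mul(Pow(Add(Rational(27, 35), D), -1), Add(-458, D)))
Mul(Function('c')(Mul(-21, 15)), Pow(Function('r')(-151, 750), -1)) = Mul(Mul(35, Pow(Add(27, Mul(35, Mul(-21, 15))), -1), Add(-458, Mul(-21, 15))), Pow(Add(81, Mul(-151, Pow(750, 2))), -1)) = Mul(Mul(35, Pow(Add(27, Mul(35, -315)), -1), Add(-458, -315)), Pow(Add(81, Mul(-151, 562500)), -1)) = Mul(Mul(35, Pow(Add(27, -11025), -1), -773), Pow(Add(81, -84937500), -1)) = Mul(Mul(35, Pow(-10998, -1), -773), Pow(-84937419, -1)) = Mul(Mul(35, Rational(-1, 10998), -773), Rational(-1, 84937419)) = Mul(Rational(27055, 10998), Rational(-1, 84937419)) = Rational(-3865, 133448819166)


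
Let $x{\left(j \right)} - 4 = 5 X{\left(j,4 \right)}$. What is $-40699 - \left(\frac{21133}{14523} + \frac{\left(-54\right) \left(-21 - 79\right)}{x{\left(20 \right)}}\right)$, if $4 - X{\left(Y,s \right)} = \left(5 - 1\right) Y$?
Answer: $- \frac{590884135}{14523} \approx -40686.0$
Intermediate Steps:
$X{\left(Y,s \right)} = 4 - 4 Y$ ($X{\left(Y,s \right)} = 4 - \left(5 - 1\right) Y = 4 - 4 Y$)
$x{\left(j \right)} = 24 - 20 j$ ($x{\left(j \right)} = 4 + 5 \left(4 - 4 j\right) = 4 - \left(-20 + 20 j\right) = 24 - 20 j$)
$-40699 - \left(\frac{21133}{14523} + \frac{\left(-54\right) \left(-21 - 79\right)}{x{\left(20 \right)}}\right) = -40699 - \left(\frac{21133}{14523} + \frac{\left(-54\right) \left(-21 - 79\right)}{24 - 400}\right) = -40699 - \left(21133 \cdot \frac{1}{14523} + \frac{\left(-54\right) \left(-100\right)}{24 - 400}\right) = -40699 - \left(\frac{21133}{14523} + \frac{5400}{-376}\right) = -40699 - \left(\frac{21133}{14523} + 5400 \left(- \frac{1}{376}\right)\right) = -40699 - \left(\frac{21133}{14523} - \frac{675}{47}\right) = -40699 - - \frac{187442}{14523} = -40699 + \frac{187442}{14523} = - \frac{590884135}{14523}$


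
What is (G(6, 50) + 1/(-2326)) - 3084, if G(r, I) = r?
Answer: -7159429/2326 ≈ -3078.0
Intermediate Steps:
(G(6, 50) + 1/(-2326)) - 3084 = (6 + 1/(-2326)) - 3084 = (6 - 1/2326) - 3084 = 13955/2326 - 3084 = -7159429/2326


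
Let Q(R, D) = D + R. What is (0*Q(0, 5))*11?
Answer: 0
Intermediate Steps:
(0*Q(0, 5))*11 = (0*(5 + 0))*11 = (0*5)*11 = 0*11 = 0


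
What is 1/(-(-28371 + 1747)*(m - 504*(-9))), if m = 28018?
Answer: 1/866717696 ≈ 1.1538e-9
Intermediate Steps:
1/(-(-28371 + 1747)*(m - 504*(-9))) = 1/(-(-28371 + 1747)*(28018 - 504*(-9))) = 1/(-(-26624)*(28018 + 4536)) = 1/(-(-26624)*32554) = 1/(-1*(-866717696)) = 1/866717696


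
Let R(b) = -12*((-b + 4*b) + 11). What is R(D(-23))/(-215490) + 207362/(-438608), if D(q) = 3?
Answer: -742986191/1575260632 ≈ -0.47166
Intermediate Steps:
R(b) = -132 - 36*b (R(b) = -12*(3*b + 11) = -12*(11 + 3*b) = -132 - 36*b)
R(D(-23))/(-215490) + 207362/(-438608) = (-132 - 36*3)/(-215490) + 207362/(-438608) = (-132 - 108)*(-1/215490) + 207362*(-1/438608) = -240*(-1/215490) - 103681/219304 = 8/7183 - 103681/219304 = -742986191/1575260632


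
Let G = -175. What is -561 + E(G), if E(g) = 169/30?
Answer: -16661/30 ≈ -555.37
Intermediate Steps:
E(g) = 169/30 (E(g) = 169*(1/30) = 169/30)
-561 + E(G) = -561 + 169/30 = -16661/30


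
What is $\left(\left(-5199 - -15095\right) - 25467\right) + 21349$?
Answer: $5778$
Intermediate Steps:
$\left(\left(-5199 - -15095\right) - 25467\right) + 21349 = \left(\left(-5199 + 15095\right) - 25467\right) + 21349 = \left(9896 - 25467\right) + 21349 = -15571 + 21349 = 5778$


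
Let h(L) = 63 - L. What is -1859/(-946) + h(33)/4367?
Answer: 740603/375562 ≈ 1.9720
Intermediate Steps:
-1859/(-946) + h(33)/4367 = -1859/(-946) + (63 - 1*33)/4367 = -1859*(-1/946) + (63 - 33)*(1/4367) = 169/86 + 30*(1/4367) = 169/86 + 30/4367 = 740603/375562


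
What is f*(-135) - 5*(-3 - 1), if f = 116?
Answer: -15640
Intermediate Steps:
f*(-135) - 5*(-3 - 1) = 116*(-135) - 5*(-3 - 1) = -15660 - 5*(-4) = -15660 + 20 = -15640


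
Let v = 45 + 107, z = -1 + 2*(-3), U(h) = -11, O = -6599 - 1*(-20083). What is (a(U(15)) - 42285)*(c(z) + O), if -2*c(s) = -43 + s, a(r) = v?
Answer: -569174697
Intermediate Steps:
O = 13484 (O = -6599 + 20083 = 13484)
z = -7 (z = -1 - 6 = -7)
v = 152
a(r) = 152
c(s) = 43/2 - s/2 (c(s) = -(-43 + s)/2 = 43/2 - s/2)
(a(U(15)) - 42285)*(c(z) + O) = (152 - 42285)*((43/2 - 1/2*(-7)) + 13484) = -42133*((43/2 + 7/2) + 13484) = -42133*(25 + 13484) = -42133*13509 = -569174697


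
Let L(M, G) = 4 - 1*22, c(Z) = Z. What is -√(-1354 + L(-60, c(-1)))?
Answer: -14*I*√7 ≈ -37.041*I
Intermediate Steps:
L(M, G) = -18 (L(M, G) = 4 - 22 = -18)
-√(-1354 + L(-60, c(-1))) = -√(-1354 - 18) = -√(-1372) = -14*I*√7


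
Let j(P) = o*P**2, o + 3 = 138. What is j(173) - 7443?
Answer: 4032972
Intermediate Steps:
o = 135 (o = -3 + 138 = 135)
j(P) = 135*P**2
j(173) - 7443 = 135*173**2 - 7443 = 135*29929 - 7443 = 4040415 - 7443 = 4032972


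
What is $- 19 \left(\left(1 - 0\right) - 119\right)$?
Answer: $2242$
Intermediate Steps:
$- 19 \left(\left(1 - 0\right) - 119\right) = - 19 \left(\left(1 + 0\right) - 119\right) = - 19 \left(1 - 119\right) = \left(-19\right) \left(-118\right) = 2242$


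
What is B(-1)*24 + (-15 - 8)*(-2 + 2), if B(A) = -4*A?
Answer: 96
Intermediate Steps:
B(-1)*24 + (-15 - 8)*(-2 + 2) = -4*(-1)*24 + (-15 - 8)*(-2 + 2) = 4*24 - 23*0 = 96 + 0 = 96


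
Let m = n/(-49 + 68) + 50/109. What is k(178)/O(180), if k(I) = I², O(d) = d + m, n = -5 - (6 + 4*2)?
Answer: 3453556/19561 ≈ 176.55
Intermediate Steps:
n = -19 (n = -5 - (6 + 8) = -5 - 1*14 = -5 - 14 = -19)
m = -59/109 (m = -19/(-49 + 68) + 50/109 = -19/19 + 50*(1/109) = -19*1/19 + 50/109 = -1 + 50/109 = -59/109 ≈ -0.54128)
O(d) = -59/109 + d (O(d) = d - 59/109 = -59/109 + d)
k(178)/O(180) = 178²/(-59/109 + 180) = 31684/(19561/109) = 31684*(109/19561) = 3453556/19561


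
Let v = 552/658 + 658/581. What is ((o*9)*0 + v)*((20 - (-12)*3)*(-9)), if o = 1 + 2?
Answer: -3876048/3901 ≈ -993.60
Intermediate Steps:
o = 3
v = 53834/27307 (v = 552*(1/658) + 658*(1/581) = 276/329 + 94/83 = 53834/27307 ≈ 1.9714)
((o*9)*0 + v)*((20 - (-12)*3)*(-9)) = ((3*9)*0 + 53834/27307)*((20 - (-12)*3)*(-9)) = (27*0 + 53834/27307)*((20 - 1*(-36))*(-9)) = (0 + 53834/27307)*((20 + 36)*(-9)) = 53834*(56*(-9))/27307 = (53834/27307)*(-504) = -3876048/3901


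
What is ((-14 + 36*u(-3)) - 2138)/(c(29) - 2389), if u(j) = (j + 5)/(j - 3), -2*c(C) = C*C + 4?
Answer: 4328/5623 ≈ 0.76970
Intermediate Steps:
c(C) = -2 - C**2/2 (c(C) = -(C*C + 4)/2 = -(C**2 + 4)/2 = -(4 + C**2)/2 = -2 - C**2/2)
u(j) = (5 + j)/(-3 + j)
((-14 + 36*u(-3)) - 2138)/(c(29) - 2389) = ((-14 + 36*((5 - 3)/(-3 - 3))) - 2138)/((-2 - 1/2*29**2) - 2389) = ((-14 + 36*(2/(-6))) - 2138)/((-2 - 1/2*841) - 2389) = ((-14 + 36*(-1/6*2)) - 2138)/((-2 - 841/2) - 2389) = ((-14 + 36*(-1/3)) - 2138)/(-845/2 - 2389) = ((-14 - 12) - 2138)/(-5623/2) = (-26 - 2138)*(-2/5623) = -2164*(-2/5623) = 4328/5623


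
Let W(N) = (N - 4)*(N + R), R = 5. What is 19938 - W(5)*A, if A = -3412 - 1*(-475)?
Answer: 49308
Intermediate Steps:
W(N) = (-4 + N)*(5 + N) (W(N) = (N - 4)*(N + 5) = (-4 + N)*(5 + N))
A = -2937 (A = -3412 + 475 = -2937)
19938 - W(5)*A = 19938 - (-20 + 5 + 5**2)*(-2937) = 19938 - (-20 + 5 + 25)*(-2937) = 19938 - 10*(-2937) = 19938 - 1*(-29370) = 19938 + 29370 = 49308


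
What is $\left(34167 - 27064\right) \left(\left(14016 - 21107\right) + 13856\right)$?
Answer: $48051795$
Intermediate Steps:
$\left(34167 - 27064\right) \left(\left(14016 - 21107\right) + 13856\right) = 7103 \left(\left(14016 - 21107\right) + 13856\right) = 7103 \left(-7091 + 13856\right) = 7103 \cdot 6765 = 48051795$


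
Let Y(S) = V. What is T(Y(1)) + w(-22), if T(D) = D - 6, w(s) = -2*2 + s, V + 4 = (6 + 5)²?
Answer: 85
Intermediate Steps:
V = 117 (V = -4 + (6 + 5)² = -4 + 11² = -4 + 121 = 117)
Y(S) = 117
w(s) = -4 + s
T(D) = -6 + D
T(Y(1)) + w(-22) = (-6 + 117) + (-4 - 22) = 111 - 26 = 85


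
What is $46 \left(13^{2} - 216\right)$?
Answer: $-2162$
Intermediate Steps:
$46 \left(13^{2} - 216\right) = 46 \left(169 - 216\right) = 46 \left(-47\right) = -2162$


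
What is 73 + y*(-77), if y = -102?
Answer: 7927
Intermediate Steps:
73 + y*(-77) = 73 - 102*(-77) = 73 + 7854 = 7927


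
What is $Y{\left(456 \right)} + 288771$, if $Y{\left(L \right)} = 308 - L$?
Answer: $288623$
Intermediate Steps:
$Y{\left(456 \right)} + 288771 = \left(308 - 456\right) + 288771 = -148 + 288771 = 288623$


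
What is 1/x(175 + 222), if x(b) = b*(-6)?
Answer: -1/2382 ≈ -0.00041982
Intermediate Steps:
x(b) = -6*b
1/x(175 + 222) = 1/(-6*(175 + 222)) = 1/(-6*397) = 1/(-2382) = -1/2382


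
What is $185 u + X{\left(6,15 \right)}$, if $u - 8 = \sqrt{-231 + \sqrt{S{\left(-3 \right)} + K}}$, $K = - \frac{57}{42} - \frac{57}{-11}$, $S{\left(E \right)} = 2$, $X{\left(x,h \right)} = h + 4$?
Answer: $1499 + \frac{185 \sqrt{-5478396 + 154 \sqrt{138138}}}{154} \approx 1499.0 + 2797.0 i$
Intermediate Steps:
$X{\left(x,h \right)} = 4 + h$
$K = \frac{589}{154}$ ($K = \left(-57\right) \frac{1}{42} - - \frac{57}{11} = - \frac{19}{14} + \frac{57}{11} = \frac{589}{154} \approx 3.8247$)
$u = 8 + \sqrt{-231 + \frac{\sqrt{138138}}{154}}$ ($u = 8 + \sqrt{-231 + \sqrt{2 + \frac{589}{154}}} = 8 + \sqrt{-231 + \sqrt{\frac{897}{154}}} = 8 + \sqrt{-231 + \frac{\sqrt{138138}}{154}} \approx 8.0 + 15.119 i$)
$185 u + X{\left(6,15 \right)} = 185 \left(8 + \frac{\sqrt{-5478396 + 154 \sqrt{138138}}}{154}\right) + \left(4 + 15\right) = \left(1480 + \frac{185 \sqrt{-5478396 + 154 \sqrt{138138}}}{154}\right) + 19 = 1499 + \frac{185 \sqrt{-5478396 + 154 \sqrt{138138}}}{154}$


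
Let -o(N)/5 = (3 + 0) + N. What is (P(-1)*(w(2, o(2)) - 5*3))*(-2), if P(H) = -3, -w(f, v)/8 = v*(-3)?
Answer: -3690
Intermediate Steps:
o(N) = -15 - 5*N (o(N) = -5*((3 + 0) + N) = -5*(3 + N) = -15 - 5*N)
w(f, v) = 24*v (w(f, v) = -8*v*(-3) = -(-24)*v = 24*v)
(P(-1)*(w(2, o(2)) - 5*3))*(-2) = -3*(24*(-15 - 5*2) - 5*3)*(-2) = -3*(24*(-15 - 10) - 15)*(-2) = -3*(24*(-25) - 15)*(-2) = -3*(-600 - 15)*(-2) = -3*(-615)*(-2) = 1845*(-2) = -3690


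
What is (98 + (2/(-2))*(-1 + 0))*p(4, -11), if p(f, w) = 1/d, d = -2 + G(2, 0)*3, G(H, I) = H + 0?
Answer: 99/4 ≈ 24.750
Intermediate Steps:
G(H, I) = H
d = 4 (d = -2 + 2*3 = -2 + 6 = 4)
p(f, w) = 1/4
(98 + (2/(-2))*(-1 + 0))*p(4, -11) = (98 + (2/(-2))*(-1 + 0))*(1/4) = (98 + (2*(-1/2))*(-1))*(1/4) = (98 - 1*(-1))*(1/4) = (98 + 1)*(1/4) = 99*(1/4) = 99/4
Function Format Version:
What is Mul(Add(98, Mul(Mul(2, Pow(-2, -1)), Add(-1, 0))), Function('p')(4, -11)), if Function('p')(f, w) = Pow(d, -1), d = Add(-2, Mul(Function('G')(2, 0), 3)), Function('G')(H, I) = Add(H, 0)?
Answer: Rational(99, 4) ≈ 24.750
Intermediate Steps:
Function('G')(H, I) = H
d = 4 (d = Add(-2, Mul(2, 3)) = Add(-2, 6) = 4)
Function('p')(f, w) = Rational(1, 4) (Function('p')(f, w) = Pow(4, -1) = Rational(1, 4))
Mul(Add(98, Mul(Mul(2, Pow(-2, -1)), Add(-1, 0))), Function('p')(4, -11)) = Mul(Add(98, Mul(Mul(2, Pow(-2, -1)), Add(-1, 0))), Rational(1, 4)) = Mul(Add(98, Mul(Mul(2, Rational(-1, 2)), -1)), Rational(1, 4)) = Mul(Add(98, Mul(-1, -1)), Rational(1, 4)) = Mul(Add(98, 1), Rational(1, 4)) = Mul(99, Rational(1, 4)) = Rational(99, 4)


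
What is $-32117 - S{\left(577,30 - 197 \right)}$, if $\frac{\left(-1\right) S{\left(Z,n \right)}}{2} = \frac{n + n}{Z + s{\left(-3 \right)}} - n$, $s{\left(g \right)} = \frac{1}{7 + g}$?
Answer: $- \frac{73389619}{2309} \approx -31784.0$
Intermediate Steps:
$S{\left(Z,n \right)} = 2 n - \frac{4 n}{\frac{1}{4} + Z}$ ($S{\left(Z,n \right)} = - 2 \left(\frac{n + n}{Z + \frac{1}{7 - 3}} - n\right) = - 2 \left(\frac{2 n}{Z + \frac{1}{4}} - n\right) = - 2 \left(\frac{2 n}{\frac{1}{4} + Z} - n\right) = - 2 \left(- n + \frac{2 n}{\frac{1}{4} + Z}\right) = 2 n - \frac{4 n}{\frac{1}{4} + Z}$)
$-32117 - S{\left(577,30 - 197 \right)} = -32117 - \frac{2 \left(30 - 197\right) \left(-7 + 4 \cdot 577\right)}{1 + 4 \cdot 577} = -32117 - \frac{2 \left(30 - 197\right) \left(-7 + 2308\right)}{1 + 2308} = -32117 - 2 \left(-167\right) \frac{1}{2309} \cdot 2301 = -32117 - - \frac{768534}{2309} = -32117 + \frac{768534}{2309} = - \frac{73389619}{2309}$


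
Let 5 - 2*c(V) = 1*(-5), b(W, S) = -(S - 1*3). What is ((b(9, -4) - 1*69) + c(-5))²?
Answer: 3249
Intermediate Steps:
b(W, S) = 3 - S (b(W, S) = -(S - 3) = -(-3 + S) = 3 - S)
c(V) = 5 (c(V) = 5/2 - (-5)/2 = 5/2 - ½*(-5) = 5/2 + 5/2 = 5)
((b(9, -4) - 1*69) + c(-5))² = (((3 - 1*(-4)) - 1*69) + 5)² = (((3 + 4) - 69) + 5)² = ((7 - 69) + 5)² = (-62 + 5)² = (-57)² = 3249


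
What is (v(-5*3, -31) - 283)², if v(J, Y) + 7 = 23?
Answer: 71289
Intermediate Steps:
v(J, Y) = 16 (v(J, Y) = -7 + 23 = 16)
(v(-5*3, -31) - 283)² = (16 - 283)² = (-267)² = 71289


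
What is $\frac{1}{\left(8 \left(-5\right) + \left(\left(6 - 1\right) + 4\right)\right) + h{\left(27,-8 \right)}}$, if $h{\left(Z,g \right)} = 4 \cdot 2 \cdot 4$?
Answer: $1$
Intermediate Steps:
$h{\left(Z,g \right)} = 32$ ($h{\left(Z,g \right)} = 8 \cdot 4 = 32$)
$\frac{1}{\left(8 \left(-5\right) + \left(\left(6 - 1\right) + 4\right)\right) + h{\left(27,-8 \right)}} = \frac{1}{\left(8 \left(-5\right) + \left(\left(6 - 1\right) + 4\right)\right) + 32} = \frac{1}{\left(-40 + \left(5 + 4\right)\right) + 32} = \frac{1}{\left(-40 + 9\right) + 32} = \frac{1}{-31 + 32} = 1^{-1} = 1$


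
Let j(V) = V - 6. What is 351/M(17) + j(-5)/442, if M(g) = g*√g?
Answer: -11/442 + 351*√17/289 ≈ 4.9828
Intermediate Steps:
M(g) = g^(3/2)
j(V) = -6 + V
351/M(17) + j(-5)/442 = 351/(17^(3/2)) + (-6 - 5)/442 = 351/((17*√17)) - 11*1/442 = 351*(√17/289) - 11/442 = 351*√17/289 - 11/442 = -11/442 + 351*√17/289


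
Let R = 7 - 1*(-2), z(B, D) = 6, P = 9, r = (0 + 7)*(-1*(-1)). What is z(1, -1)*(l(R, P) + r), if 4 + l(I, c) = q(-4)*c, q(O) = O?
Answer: -198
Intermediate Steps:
r = 7 (r = 7*1 = 7)
R = 9 (R = 7 + 2 = 9)
l(I, c) = -4 - 4*c
z(1, -1)*(l(R, P) + r) = 6*((-4 - 4*9) + 7) = 6*((-4 - 36) + 7) = 6*(-40 + 7) = 6*(-33) = -198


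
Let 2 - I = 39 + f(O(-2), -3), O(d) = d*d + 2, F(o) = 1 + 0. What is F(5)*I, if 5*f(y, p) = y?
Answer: -191/5 ≈ -38.200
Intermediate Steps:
F(o) = 1
O(d) = 2 + d**2 (O(d) = d**2 + 2 = 2 + d**2)
f(y, p) = y/5
I = -191/5 (I = 2 - (39 + (2 + (-2)**2)/5) = 2 - (39 + (2 + 4)/5) = 2 - (39 + (1/5)*6) = 2 - (39 + 6/5) = 2 - 1*201/5 = 2 - 201/5 = -191/5 ≈ -38.200)
F(5)*I = 1*(-191/5) = -191/5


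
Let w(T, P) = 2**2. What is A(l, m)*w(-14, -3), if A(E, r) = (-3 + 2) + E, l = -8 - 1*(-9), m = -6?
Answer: 0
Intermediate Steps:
w(T, P) = 4
l = 1 (l = -8 + 9 = 1)
A(E, r) = -1 + E
A(l, m)*w(-14, -3) = (-1 + 1)*4 = 0*4 = 0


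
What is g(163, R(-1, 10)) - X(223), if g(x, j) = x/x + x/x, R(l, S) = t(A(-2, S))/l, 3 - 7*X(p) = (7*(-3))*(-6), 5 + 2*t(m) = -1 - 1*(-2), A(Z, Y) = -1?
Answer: 137/7 ≈ 19.571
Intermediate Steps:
t(m) = -2 (t(m) = -5/2 + (-1 - 1*(-2))/2 = -5/2 + (-1 + 2)/2 = -5/2 + (½)*1 = -5/2 + ½ = -2)
X(p) = -123/7 (X(p) = 3/7 - 7*(-3)*(-6)/7 = 3/7 - (-3)*(-6) = 3/7 - ⅐*126 = 3/7 - 18 = -123/7)
R(l, S) = -2/l
g(x, j) = 2 (g(x, j) = 1 + 1 = 2)
g(163, R(-1, 10)) - X(223) = 2 - 1*(-123/7) = 2 + 123/7 = 137/7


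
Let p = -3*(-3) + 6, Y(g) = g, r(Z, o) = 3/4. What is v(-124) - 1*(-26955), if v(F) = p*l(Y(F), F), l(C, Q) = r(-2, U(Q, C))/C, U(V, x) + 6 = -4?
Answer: 13369635/496 ≈ 26955.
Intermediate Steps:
U(V, x) = -10 (U(V, x) = -6 - 4 = -10)
r(Z, o) = ¾ (r(Z, o) = 3*(¼) = ¾)
l(C, Q) = 3/(4*C)
p = 15 (p = 9 + 6 = 15)
v(F) = 45/(4*F) (v(F) = 15*(3/(4*F)) = 45/(4*F))
v(-124) - 1*(-26955) = (45/4)/(-124) - 1*(-26955) = (45/4)*(-1/124) + 26955 = -45/496 + 26955 = 13369635/496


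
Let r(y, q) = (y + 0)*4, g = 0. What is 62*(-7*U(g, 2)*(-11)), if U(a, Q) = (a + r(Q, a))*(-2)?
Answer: -76384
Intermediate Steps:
r(y, q) = 4*y (r(y, q) = y*4 = 4*y)
U(a, Q) = -8*Q - 2*a (U(a, Q) = (a + 4*Q)*(-2) = -8*Q - 2*a)
62*(-7*U(g, 2)*(-11)) = 62*(-7*(-8*2 - 2*0)*(-11)) = 62*(-7*(-16 + 0)*(-11)) = 62*(-7*(-16)*(-11)) = 62*(112*(-11)) = 62*(-1232) = -76384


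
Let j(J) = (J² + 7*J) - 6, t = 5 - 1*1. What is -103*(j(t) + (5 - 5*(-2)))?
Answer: -5459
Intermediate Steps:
t = 4 (t = 5 - 1 = 4)
j(J) = -6 + J² + 7*J
-103*(j(t) + (5 - 5*(-2))) = -103*((-6 + 4² + 7*4) + (5 - 5*(-2))) = -103*((-6 + 16 + 28) + (5 + 10)) = -103*(38 + 15) = -103*53 = -5459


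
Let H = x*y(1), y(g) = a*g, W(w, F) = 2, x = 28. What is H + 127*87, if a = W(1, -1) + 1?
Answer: 11133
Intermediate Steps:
a = 3 (a = 2 + 1 = 3)
y(g) = 3*g
H = 84 (H = 28*(3*1) = 28*3 = 84)
H + 127*87 = 84 + 127*87 = 84 + 11049 = 11133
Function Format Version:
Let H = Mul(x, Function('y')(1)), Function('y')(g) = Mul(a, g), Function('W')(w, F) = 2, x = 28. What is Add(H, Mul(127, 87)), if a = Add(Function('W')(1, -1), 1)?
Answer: 11133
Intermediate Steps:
a = 3 (a = Add(2, 1) = 3)
Function('y')(g) = Mul(3, g)
H = 84 (H = Mul(28, Mul(3, 1)) = Mul(28, 3) = 84)
Add(H, Mul(127, 87)) = Add(84, Mul(127, 87)) = Add(84, 11049) = 11133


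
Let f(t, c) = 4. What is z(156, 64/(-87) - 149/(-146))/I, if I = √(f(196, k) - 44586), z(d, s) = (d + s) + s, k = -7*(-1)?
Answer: -994375*I*√44582/283140282 ≈ -0.74153*I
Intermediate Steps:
k = 7
z(d, s) = d + 2*s
I = I*√44582 (I = √(4 - 44586) = √(-44582) = I*√44582 ≈ 211.14*I)
z(156, 64/(-87) - 149/(-146))/I = (156 + 2*(64/(-87) - 149/(-146)))/((I*√44582)) = (156 + 2*(64*(-1/87) - 149*(-1/146)))*(-I*√44582/44582) = (156 + 2*(-64/87 + 149/146))*(-I*√44582/44582) = (156 + 2*(3619/12702))*(-I*√44582/44582) = (156 + 3619/6351)*(-I*√44582/44582) = 994375*(-I*√44582/44582)/6351 = -994375*I*√44582/283140282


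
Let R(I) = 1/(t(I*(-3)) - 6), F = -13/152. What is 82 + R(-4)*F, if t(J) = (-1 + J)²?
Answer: 1433347/17480 ≈ 81.999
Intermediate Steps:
F = -13/152 (F = -13*1/152 = -13/152 ≈ -0.085526)
R(I) = 1/(-6 + (-1 - 3*I)²) (R(I) = 1/((-1 + I*(-3))² - 6) = 1/((-1 - 3*I)² - 6) = 1/(-6 + (-1 - 3*I)²))
82 + R(-4)*F = 82 - 13/152/(-6 + (1 + 3*(-4))²) = 82 - 13/152/(-6 + (1 - 12)²) = 82 - 13/152/(-6 + (-11)²) = 82 - 13/152/(-6 + 121) = 82 - 13/152/115 = 82 + (1/115)*(-13/152) = 82 - 13/17480 = 1433347/17480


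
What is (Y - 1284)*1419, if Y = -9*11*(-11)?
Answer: -276705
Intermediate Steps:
Y = 1089 (Y = -99*(-11) = 1089)
(Y - 1284)*1419 = (1089 - 1284)*1419 = -195*1419 = -276705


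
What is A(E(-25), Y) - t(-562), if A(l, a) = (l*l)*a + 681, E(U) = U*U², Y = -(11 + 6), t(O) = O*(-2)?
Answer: -4150391068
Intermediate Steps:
t(O) = -2*O
Y = -17 (Y = -1*17 = -17)
E(U) = U³
A(l, a) = 681 + a*l² (A(l, a) = l²*a + 681 = a*l² + 681 = 681 + a*l²)
A(E(-25), Y) - t(-562) = (681 - 17*((-25)³)²) - (-2)*(-562) = (681 - 17*(-15625)²) - 1*1124 = (681 - 17*244140625) - 1124 = (681 - 4150390625) - 1124 = -4150389944 - 1124 = -4150391068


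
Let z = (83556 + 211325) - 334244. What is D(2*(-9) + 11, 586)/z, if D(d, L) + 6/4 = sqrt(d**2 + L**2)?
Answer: 1/26242 - sqrt(343445)/39363 ≈ -0.014850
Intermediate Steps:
D(d, L) = -3/2 + sqrt(L**2 + d**2) (D(d, L) = -3/2 + sqrt(d**2 + L**2) = -3/2 + sqrt(L**2 + d**2))
z = -39363 (z = 294881 - 334244 = -39363)
D(2*(-9) + 11, 586)/z = (-3/2 + sqrt(586**2 + (2*(-9) + 11)**2))/(-39363) = (-3/2 + sqrt(343396 + (-18 + 11)**2))*(-1/39363) = (-3/2 + sqrt(343396 + (-7)**2))*(-1/39363) = (-3/2 + sqrt(343396 + 49))*(-1/39363) = (-3/2 + sqrt(343445))*(-1/39363) = 1/26242 - sqrt(343445)/39363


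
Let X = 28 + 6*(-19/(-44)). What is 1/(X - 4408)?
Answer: -22/96303 ≈ -0.00022845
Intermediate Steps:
X = 673/22 (X = 28 + 6*(-19*(-1/44)) = 28 + 6*(19/44) = 28 + 57/22 = 673/22 ≈ 30.591)
1/(X - 4408) = 1/(673/22 - 4408) = 1/(-96303/22) = -22/96303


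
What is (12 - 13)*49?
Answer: -49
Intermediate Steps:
(12 - 13)*49 = -1*49 = -49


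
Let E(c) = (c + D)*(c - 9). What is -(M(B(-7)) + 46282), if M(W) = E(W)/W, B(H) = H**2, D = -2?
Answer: -2269698/49 ≈ -46320.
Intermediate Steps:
E(c) = (-9 + c)*(-2 + c) (E(c) = (c - 2)*(c - 9) = (-2 + c)*(-9 + c) = (-9 + c)*(-2 + c))
M(W) = (18 + W**2 - 11*W)/W
-(M(B(-7)) + 46282) = -((-11 + (-7)**2 + 18/((-7)**2)) + 46282) = -((-11 + 49 + 18/49) + 46282) = -(1880/49 + 46282) = -1*2269698/49 = -2269698/49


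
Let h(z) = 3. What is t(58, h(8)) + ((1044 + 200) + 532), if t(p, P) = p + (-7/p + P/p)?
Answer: 53184/29 ≈ 1833.9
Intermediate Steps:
t(p, P) = p - 7/p + P/p
t(58, h(8)) + ((1044 + 200) + 532) = (-7 + 3 + 58**2)/58 + ((1044 + 200) + 532) = (-7 + 3 + 3364)/58 + (1244 + 532) = (1/58)*3360 + 1776 = 1680/29 + 1776 = 53184/29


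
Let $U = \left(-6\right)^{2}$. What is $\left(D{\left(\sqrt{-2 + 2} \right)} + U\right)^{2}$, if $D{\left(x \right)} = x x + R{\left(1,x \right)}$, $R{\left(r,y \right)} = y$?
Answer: $1296$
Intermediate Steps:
$U = 36$
$D{\left(x \right)} = x + x^{2}$ ($D{\left(x \right)} = x x + x = x^{2} + x = x + x^{2}$)
$\left(D{\left(\sqrt{-2 + 2} \right)} + U\right)^{2} = \left(\sqrt{-2 + 2} \left(1 + \sqrt{-2 + 2}\right) + 36\right)^{2} = \left(\sqrt{0} \left(1 + \sqrt{0}\right) + 36\right)^{2} = \left(0 \left(1 + 0\right) + 36\right)^{2} = \left(0 \cdot 1 + 36\right)^{2} = \left(0 + 36\right)^{2} = 36^{2} = 1296$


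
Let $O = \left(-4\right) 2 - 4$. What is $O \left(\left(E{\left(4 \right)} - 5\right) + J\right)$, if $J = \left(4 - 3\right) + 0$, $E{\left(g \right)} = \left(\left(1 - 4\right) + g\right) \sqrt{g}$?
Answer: $24$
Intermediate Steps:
$E{\left(g \right)} = \sqrt{g} \left(-3 + g\right)$ ($E{\left(g \right)} = \left(-3 + g\right) \sqrt{g} = \sqrt{g} \left(-3 + g\right)$)
$J = 1$ ($J = 1 + 0 = 1$)
$O = -12$ ($O = -8 - 4 = -12$)
$O \left(\left(E{\left(4 \right)} - 5\right) + J\right) = - 12 \left(\left(\sqrt{4} \left(-3 + 4\right) - 5\right) + 1\right) = - 12 \left(\left(2 \cdot 1 - 5\right) + 1\right) = - 12 \left(\left(2 - 5\right) + 1\right) = - 12 \left(-3 + 1\right) = \left(-12\right) \left(-2\right) = 24$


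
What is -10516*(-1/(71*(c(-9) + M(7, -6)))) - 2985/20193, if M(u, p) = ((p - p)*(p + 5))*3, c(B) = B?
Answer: -71419001/4301109 ≈ -16.605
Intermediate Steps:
M(u, p) = 0 (M(u, p) = (0*(5 + p))*3 = 0*3 = 0)
-10516*(-1/(71*(c(-9) + M(7, -6)))) - 2985/20193 = -10516*(-1/(71*(-9 + 0))) - 2985/20193 = -10516/((-9*(-71))) - 2985*1/20193 = -10516/639 - 995/6731 = -71419001/4301109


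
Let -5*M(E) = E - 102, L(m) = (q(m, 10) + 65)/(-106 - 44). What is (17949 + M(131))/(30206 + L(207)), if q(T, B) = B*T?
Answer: 538296/905753 ≈ 0.59431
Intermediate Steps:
L(m) = -13/30 - m/15 (L(m) = (10*m + 65)/(-106 - 44) = (65 + 10*m)/(-150) = (65 + 10*m)*(-1/150) = -13/30 - m/15)
M(E) = 102/5 - E/5 (M(E) = -(E - 102)/5 = -(-102 + E)/5 = 102/5 - E/5)
(17949 + M(131))/(30206 + L(207)) = (17949 + (102/5 - 1/5*131))/(30206 + (-13/30 - 1/15*207)) = (17949 + (102/5 - 131/5))/(30206 + (-13/30 - 69/5)) = (17949 - 29/5)/(30206 - 427/30) = 89716/(5*(905753/30)) = (89716/5)*(30/905753) = 538296/905753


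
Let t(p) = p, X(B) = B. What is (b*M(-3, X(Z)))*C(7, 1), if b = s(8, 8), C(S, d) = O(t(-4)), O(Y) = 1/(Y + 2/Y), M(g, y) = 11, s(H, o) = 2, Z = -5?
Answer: -44/9 ≈ -4.8889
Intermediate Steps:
C(S, d) = -2/9 (C(S, d) = -4/(2 + (-4)²) = -4/(2 + 16) = -4/18 = -4*1/18 = -2/9)
b = 2
(b*M(-3, X(Z)))*C(7, 1) = (2*11)*(-2/9) = 22*(-2/9) = -44/9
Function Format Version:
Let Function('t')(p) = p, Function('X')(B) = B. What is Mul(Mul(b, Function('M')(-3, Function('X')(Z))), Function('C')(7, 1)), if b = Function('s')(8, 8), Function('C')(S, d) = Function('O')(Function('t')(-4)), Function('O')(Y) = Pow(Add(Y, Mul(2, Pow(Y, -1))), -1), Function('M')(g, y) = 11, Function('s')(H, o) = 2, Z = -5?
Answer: Rational(-44, 9) ≈ -4.8889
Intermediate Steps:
Function('C')(S, d) = Rational(-2, 9) (Function('C')(S, d) = Mul(-4, Pow(Add(2, Pow(-4, 2)), -1)) = Mul(-4, Pow(Add(2, 16), -1)) = Mul(-4, Pow(18, -1)) = Mul(-4, Rational(1, 18)) = Rational(-2, 9))
b = 2
Mul(Mul(b, Function('M')(-3, Function('X')(Z))), Function('C')(7, 1)) = Mul(Mul(2, 11), Rational(-2, 9)) = Mul(22, Rational(-2, 9)) = Rational(-44, 9)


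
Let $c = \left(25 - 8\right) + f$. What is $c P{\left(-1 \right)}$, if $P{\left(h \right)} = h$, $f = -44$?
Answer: $27$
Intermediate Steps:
$c = -27$ ($c = \left(25 - 8\right) - 44 = 17 - 44 = -27$)
$c P{\left(-1 \right)} = \left(-27\right) \left(-1\right) = 27$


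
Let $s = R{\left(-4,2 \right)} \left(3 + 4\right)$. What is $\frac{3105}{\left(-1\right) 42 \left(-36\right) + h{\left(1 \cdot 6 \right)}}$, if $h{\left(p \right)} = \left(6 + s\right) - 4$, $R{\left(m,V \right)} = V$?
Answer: $\frac{3105}{1528} \approx 2.0321$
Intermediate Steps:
$s = 14$ ($s = 2 \left(3 + 4\right) = 2 \cdot 7 = 14$)
$h{\left(p \right)} = 16$ ($h{\left(p \right)} = \left(6 + 14\right) - 4 = 20 - 4 = 16$)
$\frac{3105}{\left(-1\right) 42 \left(-36\right) + h{\left(1 \cdot 6 \right)}} = \frac{3105}{\left(-1\right) 42 \left(-36\right) + 16} = \frac{3105}{\left(-42\right) \left(-36\right) + 16} = \frac{3105}{1512 + 16} = \frac{3105}{1528}$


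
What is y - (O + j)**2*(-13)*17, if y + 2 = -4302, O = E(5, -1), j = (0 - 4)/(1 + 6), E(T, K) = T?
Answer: 1485/49 ≈ 30.306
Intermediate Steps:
j = -4/7 ≈ -0.57143
O = 5
y = -4304 (y = -2 - 4302 = -4304)
y - (O + j)**2*(-13)*17 = -4304 - (5 - 4/7)**2*(-13)*17 = -4304 - (31/7)**2*(-13)*17 = -4304 - (961/49)*(-13)*17 = -4304 - (-12493)*17/49 = -4304 - 1*(-212381/49) = -4304 + 212381/49 = 1485/49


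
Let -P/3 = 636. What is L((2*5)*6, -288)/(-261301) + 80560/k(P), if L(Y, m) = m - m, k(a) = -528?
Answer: -5035/33 ≈ -152.58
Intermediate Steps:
P = -1908 (P = -3*636 = -1908)
L(Y, m) = 0
L((2*5)*6, -288)/(-261301) + 80560/k(P) = 0/(-261301) + 80560/(-528) = 0*(-1/261301) + 80560*(-1/528) = 0 - 5035/33 = -5035/33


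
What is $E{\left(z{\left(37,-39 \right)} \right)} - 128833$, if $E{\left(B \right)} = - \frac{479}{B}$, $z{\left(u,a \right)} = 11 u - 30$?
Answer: $- \frac{48570520}{377} \approx -1.2883 \cdot 10^{5}$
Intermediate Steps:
$z{\left(u,a \right)} = -30 + 11 u$
$E{\left(z{\left(37,-39 \right)} \right)} - 128833 = - \frac{479}{-30 + 11 \cdot 37} - 128833 = - \frac{479}{-30 + 407} - 128833 = - \frac{479}{377} - 128833 = - \frac{48570520}{377}$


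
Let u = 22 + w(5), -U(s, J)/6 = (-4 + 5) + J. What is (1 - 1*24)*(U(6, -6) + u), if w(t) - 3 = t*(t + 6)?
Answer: -2530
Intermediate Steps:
w(t) = 3 + t*(6 + t) (w(t) = 3 + t*(t + 6) = 3 + t*(6 + t))
U(s, J) = -6 - 6*J (U(s, J) = -6*((-4 + 5) + J) = -6*(1 + J) = -6 - 6*J)
u = 80 (u = 22 + (3 + 5**2 + 6*5) = 22 + (3 + 25 + 30) = 22 + 58 = 80)
(1 - 1*24)*(U(6, -6) + u) = (1 - 1*24)*((-6 - 6*(-6)) + 80) = (1 - 24)*((-6 + 36) + 80) = -23*(30 + 80) = -23*110 = -2530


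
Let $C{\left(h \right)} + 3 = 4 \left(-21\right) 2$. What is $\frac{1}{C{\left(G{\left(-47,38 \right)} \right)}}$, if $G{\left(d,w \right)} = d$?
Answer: $- \frac{1}{171} \approx -0.005848$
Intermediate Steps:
$C{\left(h \right)} = -171$ ($C{\left(h \right)} = -3 + 4 \left(-21\right) 2 = -3 - 168 = -171$)
$\frac{1}{C{\left(G{\left(-47,38 \right)} \right)}} = \frac{1}{-171} = - \frac{1}{171}$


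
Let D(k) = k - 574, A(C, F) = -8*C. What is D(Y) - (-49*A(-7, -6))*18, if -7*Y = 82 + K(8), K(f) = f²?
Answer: 341580/7 ≈ 48797.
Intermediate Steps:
Y = -146/7 (Y = -(82 + 8²)/7 = -(82 + 64)/7 = -⅐*146 = -146/7 ≈ -20.857)
D(k) = -574 + k
D(Y) - (-49*A(-7, -6))*18 = (-574 - 146/7) - (-(-392)*(-7))*18 = -4164/7 - (-49*56)*18 = -4164/7 - (-2744)*18 = -4164/7 - 1*(-49392) = -4164/7 + 49392 = 341580/7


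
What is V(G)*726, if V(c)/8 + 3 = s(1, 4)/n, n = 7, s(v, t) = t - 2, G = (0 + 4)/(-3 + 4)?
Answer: -110352/7 ≈ -15765.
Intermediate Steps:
G = 4 (G = 4/1 = 4*1 = 4)
s(v, t) = -2 + t
V(c) = -152/7 (V(c) = -24 + 8*((-2 + 4)/7) = -24 + 8*(2*(1/7)) = -24 + 8*(2/7) = -24 + 16/7 = -152/7)
V(G)*726 = -152/7*726 = -110352/7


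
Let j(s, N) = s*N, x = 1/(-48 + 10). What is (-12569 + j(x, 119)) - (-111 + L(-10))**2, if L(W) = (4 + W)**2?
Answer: -691491/38 ≈ -18197.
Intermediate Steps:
x = -1/38 (x = 1/(-38) = -1/38 ≈ -0.026316)
j(s, N) = N*s
(-12569 + j(x, 119)) - (-111 + L(-10))**2 = (-12569 + 119*(-1/38)) - (-111 + (4 - 10)**2)**2 = (-12569 - 119/38) - (-111 + (-6)**2)**2 = -477741/38 - (-111 + 36)**2 = -477741/38 - 1*(-75)**2 = -477741/38 - 1*5625 = -477741/38 - 5625 = -691491/38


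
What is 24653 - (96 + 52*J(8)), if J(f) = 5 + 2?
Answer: 24193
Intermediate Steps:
J(f) = 7
24653 - (96 + 52*J(8)) = 24653 - (96 + 52*7) = 24653 - (96 + 364) = 24653 - 1*460 = 24653 - 460 = 24193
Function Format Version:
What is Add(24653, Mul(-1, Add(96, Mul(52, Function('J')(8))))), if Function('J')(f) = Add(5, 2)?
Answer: 24193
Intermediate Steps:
Function('J')(f) = 7
Add(24653, Mul(-1, Add(96, Mul(52, Function('J')(8))))) = Add(24653, Mul(-1, Add(96, Mul(52, 7)))) = Add(24653, Mul(-1, Add(96, 364))) = Add(24653, Mul(-1, 460)) = Add(24653, -460) = 24193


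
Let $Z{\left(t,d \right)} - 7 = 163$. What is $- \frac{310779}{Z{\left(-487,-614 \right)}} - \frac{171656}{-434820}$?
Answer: $- \frac{6755187163}{3695970} \approx -1827.7$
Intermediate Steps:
$Z{\left(t,d \right)} = 170$ ($Z{\left(t,d \right)} = 7 + 163 = 170$)
$- \frac{310779}{Z{\left(-487,-614 \right)}} - \frac{171656}{-434820} = - \frac{310779}{170} - \frac{171656}{-434820} = \left(-310779\right) \frac{1}{170} - - \frac{42914}{108705} = - \frac{310779}{170} + \frac{42914}{108705} = - \frac{6755187163}{3695970}$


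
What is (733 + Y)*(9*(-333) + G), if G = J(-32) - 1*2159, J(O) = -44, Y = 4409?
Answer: -26738400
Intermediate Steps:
G = -2203 (G = -44 - 1*2159 = -44 - 2159 = -2203)
(733 + Y)*(9*(-333) + G) = (733 + 4409)*(9*(-333) - 2203) = 5142*(-2997 - 2203) = 5142*(-5200) = -26738400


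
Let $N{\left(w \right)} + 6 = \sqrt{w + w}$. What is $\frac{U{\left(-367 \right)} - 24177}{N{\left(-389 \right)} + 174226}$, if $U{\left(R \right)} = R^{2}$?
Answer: $\frac{9626700320}{15176304589} - \frac{55256 i \sqrt{778}}{15176304589} \approx 0.63432 - 0.00010156 i$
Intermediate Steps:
$N{\left(w \right)} = -6 + \sqrt{2} \sqrt{w}$ ($N{\left(w \right)} = -6 + \sqrt{w + w} = -6 + \sqrt{2 w} = -6 + \sqrt{2} \sqrt{w}$)
$\frac{U{\left(-367 \right)} - 24177}{N{\left(-389 \right)} + 174226} = \frac{\left(-367\right)^{2} - 24177}{\left(-6 + \sqrt{2} \sqrt{-389}\right) + 174226} = \frac{134689 - 24177}{\left(-6 + \sqrt{2} i \sqrt{389}\right) + 174226} = \frac{110512}{\left(-6 + i \sqrt{778}\right) + 174226} = \frac{110512}{174220 + i \sqrt{778}}$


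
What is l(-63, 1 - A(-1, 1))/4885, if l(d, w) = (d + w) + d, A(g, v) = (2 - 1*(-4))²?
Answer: -161/4885 ≈ -0.032958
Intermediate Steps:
A(g, v) = 36 (A(g, v) = (2 + 4)² = 6² = 36)
l(d, w) = w + 2*d
l(-63, 1 - A(-1, 1))/4885 = ((1 - 1*36) + 2*(-63))/4885 = ((1 - 36) - 126)*(1/4885) = (-35 - 126)*(1/4885) = -161*1/4885 = -161/4885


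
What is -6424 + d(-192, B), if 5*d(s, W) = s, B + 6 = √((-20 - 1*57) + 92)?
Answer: -32312/5 ≈ -6462.4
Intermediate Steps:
B = -6 + √15 (B = -6 + √((-20 - 1*57) + 92) = -6 + √((-20 - 57) + 92) = -6 + √(-77 + 92) = -6 + √15 ≈ -2.1270)
d(s, W) = s/5
-6424 + d(-192, B) = -6424 + (⅕)*(-192) = -6424 - 192/5 = -32312/5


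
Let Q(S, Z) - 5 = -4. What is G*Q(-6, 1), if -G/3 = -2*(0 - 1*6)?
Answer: -36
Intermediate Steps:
Q(S, Z) = 1 (Q(S, Z) = 5 - 4 = 1)
G = -36 (G = -(-6)*(0 - 1*6) = -(-6)*(0 - 6) = -(-6)*(-6) = -3*12 = -36)
G*Q(-6, 1) = -36*1 = -36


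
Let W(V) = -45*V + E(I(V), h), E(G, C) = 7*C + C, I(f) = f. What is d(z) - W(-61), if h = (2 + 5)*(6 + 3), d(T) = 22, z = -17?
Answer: -3227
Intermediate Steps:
h = 63 (h = 7*9 = 63)
E(G, C) = 8*C
W(V) = 504 - 45*V (W(V) = -45*V + 8*63 = -45*V + 504 = 504 - 45*V)
d(z) - W(-61) = 22 - (504 - 45*(-61)) = 22 - (504 + 2745) = 22 - 1*3249 = 22 - 3249 = -3227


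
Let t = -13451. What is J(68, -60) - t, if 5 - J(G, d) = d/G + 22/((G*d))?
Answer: 27452051/2040 ≈ 13457.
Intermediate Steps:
J(G, d) = 5 - d/G - 22/(G*d) (J(G, d) = 5 - (d/G + 22/((G*d))) = 5 - (d/G + 22*(1/(G*d))) = 5 - (d/G + 22/(G*d)) = 5 + (-d/G - 22/(G*d)) = 5 - d/G - 22/(G*d))
J(68, -60) - t = (5 - 1*(-60)/68 - 22/(68*(-60))) - 1*(-13451) = (5 - 1*(-60)*1/68 - 22*1/68*(-1/60)) + 13451 = (5 + 15/17 + 11/2040) + 13451 = 12011/2040 + 13451 = 27452051/2040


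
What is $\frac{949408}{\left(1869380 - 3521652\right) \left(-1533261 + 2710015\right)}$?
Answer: $- \frac{29669}{60759927659} \approx -4.883 \cdot 10^{-7}$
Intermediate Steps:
$\frac{949408}{\left(1869380 - 3521652\right) \left(-1533261 + 2710015\right)} = \frac{949408}{\left(-1652272\right) 1176754} = \frac{949408}{-1944317685088} = 949408 \left(- \frac{1}{1944317685088}\right) = - \frac{29669}{60759927659}$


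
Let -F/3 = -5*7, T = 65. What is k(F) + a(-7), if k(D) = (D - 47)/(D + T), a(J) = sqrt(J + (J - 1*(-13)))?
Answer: 29/85 + I ≈ 0.34118 + 1.0*I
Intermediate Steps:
F = 105 (F = -(-15)*7 = -3*(-35) = 105)
a(J) = sqrt(13 + 2*J) (a(J) = sqrt(J + (J + 13)) = sqrt(J + (13 + J)) = sqrt(13 + 2*J))
k(D) = (-47 + D)/(65 + D) (k(D) = (D - 47)/(D + 65) = (-47 + D)/(65 + D))
k(F) + a(-7) = (-47 + 105)/(65 + 105) + sqrt(13 + 2*(-7)) = 58/170 + sqrt(13 - 14) = (1/170)*58 + sqrt(-1) = 29/85 + I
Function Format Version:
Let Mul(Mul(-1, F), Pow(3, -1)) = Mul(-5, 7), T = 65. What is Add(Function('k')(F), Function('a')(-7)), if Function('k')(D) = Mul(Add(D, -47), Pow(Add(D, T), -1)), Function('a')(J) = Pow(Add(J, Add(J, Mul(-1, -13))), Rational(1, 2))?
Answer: Add(Rational(29, 85), I) ≈ Add(0.34118, Mul(1.0000, I))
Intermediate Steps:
F = 105 (F = Mul(-3, Mul(-5, 7)) = Mul(-3, -35) = 105)
Function('a')(J) = Pow(Add(13, Mul(2, J)), Rational(1, 2)) (Function('a')(J) = Pow(Add(J, Add(J, 13)), Rational(1, 2)) = Pow(Add(J, Add(13, J)), Rational(1, 2)) = Pow(Add(13, Mul(2, J)), Rational(1, 2)))
Function('k')(D) = Mul(Pow(Add(65, D), -1), Add(-47, D)) (Function('k')(D) = Mul(Add(D, -47), Pow(Add(D, 65), -1)) = Mul(Add(-47, D), Pow(Add(65, D), -1)) = Mul(Pow(Add(65, D), -1), Add(-47, D)))
Add(Function('k')(F), Function('a')(-7)) = Add(Mul(Pow(Add(65, 105), -1), Add(-47, 105)), Pow(Add(13, Mul(2, -7)), Rational(1, 2))) = Add(Mul(Pow(170, -1), 58), Pow(Add(13, -14), Rational(1, 2))) = Add(Mul(Rational(1, 170), 58), Pow(-1, Rational(1, 2))) = Add(Rational(29, 85), I)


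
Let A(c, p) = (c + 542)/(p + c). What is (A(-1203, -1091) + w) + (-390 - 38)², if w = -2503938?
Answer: -5323809015/2294 ≈ -2.3208e+6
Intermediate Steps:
A(c, p) = (542 + c)/(c + p)
(A(-1203, -1091) + w) + (-390 - 38)² = ((542 - 1203)/(-1203 - 1091) - 2503938) + (-390 - 38)² = (-661/(-2294) - 2503938) + (-428)² = (-1/2294*(-661) - 2503938) + 183184 = (661/2294 - 2503938) + 183184 = -5744033111/2294 + 183184 = -5323809015/2294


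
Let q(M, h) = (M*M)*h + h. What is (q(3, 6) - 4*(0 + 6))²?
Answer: 1296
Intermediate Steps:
q(M, h) = h + h*M² (q(M, h) = M²*h + h = h*M² + h = h + h*M²)
(q(3, 6) - 4*(0 + 6))² = (6*(1 + 3²) - 4*(0 + 6))² = (6*(1 + 9) - 4*6)² = (6*10 - 24)² = (60 - 24)² = 36² = 1296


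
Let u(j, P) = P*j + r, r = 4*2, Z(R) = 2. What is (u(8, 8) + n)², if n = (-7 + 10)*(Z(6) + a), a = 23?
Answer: 21609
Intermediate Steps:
r = 8
u(j, P) = 8 + P*j (u(j, P) = P*j + 8 = 8 + P*j)
n = 75 (n = (-7 + 10)*(2 + 23) = 3*25 = 75)
(u(8, 8) + n)² = ((8 + 8*8) + 75)² = ((8 + 64) + 75)² = (72 + 75)² = 147² = 21609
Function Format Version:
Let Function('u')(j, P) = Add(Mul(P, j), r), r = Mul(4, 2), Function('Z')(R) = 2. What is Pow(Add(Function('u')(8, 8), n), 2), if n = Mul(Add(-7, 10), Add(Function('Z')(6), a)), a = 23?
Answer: 21609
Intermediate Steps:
r = 8
Function('u')(j, P) = Add(8, Mul(P, j)) (Function('u')(j, P) = Add(Mul(P, j), 8) = Add(8, Mul(P, j)))
n = 75 (n = Mul(Add(-7, 10), Add(2, 23)) = Mul(3, 25) = 75)
Pow(Add(Function('u')(8, 8), n), 2) = Pow(Add(Add(8, Mul(8, 8)), 75), 2) = Pow(Add(Add(8, 64), 75), 2) = Pow(Add(72, 75), 2) = Pow(147, 2) = 21609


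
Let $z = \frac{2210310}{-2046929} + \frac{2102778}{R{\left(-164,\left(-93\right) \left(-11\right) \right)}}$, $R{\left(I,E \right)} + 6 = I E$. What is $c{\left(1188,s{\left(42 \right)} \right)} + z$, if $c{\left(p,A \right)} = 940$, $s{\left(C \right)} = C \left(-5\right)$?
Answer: $\frac{17674933104241}{19079425209} \approx 926.39$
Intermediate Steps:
$s{\left(C \right)} = - 5 C$
$R{\left(I,E \right)} = -6 + E I$ ($R{\left(I,E \right)} = -6 + I E = -6 + E I$)
$z = - \frac{259726592219}{19079425209}$ ($z = \frac{2210310}{-2046929} + \frac{2102778}{-6 + \left(-93\right) \left(-11\right) \left(-164\right)} = 2210310 \left(- \frac{1}{2046929}\right) + \frac{2102778}{-6 + 1023 \left(-164\right)} = - \frac{2210310}{2046929} + \frac{2102778}{-6 - 167772} = - \frac{2210310}{2046929} + \frac{2102778}{-167778} = - \frac{2210310}{2046929} + 2102778 \left(- \frac{1}{167778}\right) = - \frac{2210310}{2046929} - \frac{116821}{9321} = - \frac{259726592219}{19079425209} \approx -13.613$)
$c{\left(1188,s{\left(42 \right)} \right)} + z = 940 - \frac{259726592219}{19079425209} = \frac{17674933104241}{19079425209}$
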